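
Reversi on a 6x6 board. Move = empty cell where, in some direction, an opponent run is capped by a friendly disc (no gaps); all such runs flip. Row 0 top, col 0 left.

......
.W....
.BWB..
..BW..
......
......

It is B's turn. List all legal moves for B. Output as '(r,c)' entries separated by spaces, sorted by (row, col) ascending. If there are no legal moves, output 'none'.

(0,0): no bracket -> illegal
(0,1): flips 1 -> legal
(0,2): no bracket -> illegal
(1,0): no bracket -> illegal
(1,2): flips 1 -> legal
(1,3): no bracket -> illegal
(2,0): no bracket -> illegal
(2,4): no bracket -> illegal
(3,1): no bracket -> illegal
(3,4): flips 1 -> legal
(4,2): no bracket -> illegal
(4,3): flips 1 -> legal
(4,4): no bracket -> illegal

Answer: (0,1) (1,2) (3,4) (4,3)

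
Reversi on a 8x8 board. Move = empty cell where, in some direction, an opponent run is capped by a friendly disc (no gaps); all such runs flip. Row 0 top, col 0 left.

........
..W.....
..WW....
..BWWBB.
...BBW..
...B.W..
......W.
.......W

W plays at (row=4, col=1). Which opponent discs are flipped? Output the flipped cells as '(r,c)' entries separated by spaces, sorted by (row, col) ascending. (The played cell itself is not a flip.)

Answer: (3,2)

Derivation:
Dir NW: first cell '.' (not opp) -> no flip
Dir N: first cell '.' (not opp) -> no flip
Dir NE: opp run (3,2) capped by W -> flip
Dir W: first cell '.' (not opp) -> no flip
Dir E: first cell '.' (not opp) -> no flip
Dir SW: first cell '.' (not opp) -> no flip
Dir S: first cell '.' (not opp) -> no flip
Dir SE: first cell '.' (not opp) -> no flip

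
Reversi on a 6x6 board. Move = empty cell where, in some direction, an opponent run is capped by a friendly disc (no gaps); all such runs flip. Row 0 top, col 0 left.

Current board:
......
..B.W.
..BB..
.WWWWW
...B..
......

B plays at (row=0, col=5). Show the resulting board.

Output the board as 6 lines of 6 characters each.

Place B at (0,5); scan 8 dirs for brackets.
Dir NW: edge -> no flip
Dir N: edge -> no flip
Dir NE: edge -> no flip
Dir W: first cell '.' (not opp) -> no flip
Dir E: edge -> no flip
Dir SW: opp run (1,4) capped by B -> flip
Dir S: first cell '.' (not opp) -> no flip
Dir SE: edge -> no flip
All flips: (1,4)

Answer: .....B
..B.B.
..BB..
.WWWWW
...B..
......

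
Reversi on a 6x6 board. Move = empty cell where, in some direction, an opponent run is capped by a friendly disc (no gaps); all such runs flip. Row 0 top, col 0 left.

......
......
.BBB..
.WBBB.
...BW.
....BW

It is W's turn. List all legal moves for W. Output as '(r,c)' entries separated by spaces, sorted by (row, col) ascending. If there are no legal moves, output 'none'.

Answer: (1,1) (1,3) (2,4) (3,5) (4,2) (5,3)

Derivation:
(1,0): no bracket -> illegal
(1,1): flips 3 -> legal
(1,2): no bracket -> illegal
(1,3): flips 1 -> legal
(1,4): no bracket -> illegal
(2,0): no bracket -> illegal
(2,4): flips 1 -> legal
(2,5): no bracket -> illegal
(3,0): no bracket -> illegal
(3,5): flips 3 -> legal
(4,1): no bracket -> illegal
(4,2): flips 1 -> legal
(4,5): no bracket -> illegal
(5,2): no bracket -> illegal
(5,3): flips 1 -> legal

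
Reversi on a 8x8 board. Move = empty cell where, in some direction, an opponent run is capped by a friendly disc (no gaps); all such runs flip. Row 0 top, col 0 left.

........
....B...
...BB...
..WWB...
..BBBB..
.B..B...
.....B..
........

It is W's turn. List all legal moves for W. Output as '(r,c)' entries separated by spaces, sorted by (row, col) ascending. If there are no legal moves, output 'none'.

(0,3): no bracket -> illegal
(0,4): no bracket -> illegal
(0,5): flips 2 -> legal
(1,2): no bracket -> illegal
(1,3): flips 1 -> legal
(1,5): flips 1 -> legal
(2,2): no bracket -> illegal
(2,5): no bracket -> illegal
(3,1): no bracket -> illegal
(3,5): flips 1 -> legal
(3,6): no bracket -> illegal
(4,0): no bracket -> illegal
(4,1): no bracket -> illegal
(4,6): no bracket -> illegal
(5,0): no bracket -> illegal
(5,2): flips 1 -> legal
(5,3): flips 1 -> legal
(5,5): flips 1 -> legal
(5,6): no bracket -> illegal
(6,0): flips 2 -> legal
(6,1): no bracket -> illegal
(6,2): no bracket -> illegal
(6,3): no bracket -> illegal
(6,4): no bracket -> illegal
(6,6): no bracket -> illegal
(7,4): no bracket -> illegal
(7,5): no bracket -> illegal
(7,6): flips 3 -> legal

Answer: (0,5) (1,3) (1,5) (3,5) (5,2) (5,3) (5,5) (6,0) (7,6)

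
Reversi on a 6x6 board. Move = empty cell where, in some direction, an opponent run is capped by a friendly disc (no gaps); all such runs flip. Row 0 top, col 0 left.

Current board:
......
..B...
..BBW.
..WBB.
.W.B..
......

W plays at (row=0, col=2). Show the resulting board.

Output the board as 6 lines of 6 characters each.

Place W at (0,2); scan 8 dirs for brackets.
Dir NW: edge -> no flip
Dir N: edge -> no flip
Dir NE: edge -> no flip
Dir W: first cell '.' (not opp) -> no flip
Dir E: first cell '.' (not opp) -> no flip
Dir SW: first cell '.' (not opp) -> no flip
Dir S: opp run (1,2) (2,2) capped by W -> flip
Dir SE: first cell '.' (not opp) -> no flip
All flips: (1,2) (2,2)

Answer: ..W...
..W...
..WBW.
..WBB.
.W.B..
......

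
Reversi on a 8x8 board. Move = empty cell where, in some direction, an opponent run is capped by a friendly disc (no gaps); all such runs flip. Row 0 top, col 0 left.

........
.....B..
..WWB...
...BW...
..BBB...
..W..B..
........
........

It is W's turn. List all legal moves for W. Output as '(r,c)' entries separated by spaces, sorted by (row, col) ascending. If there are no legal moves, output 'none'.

Answer: (1,4) (2,5) (3,2) (5,3) (5,4) (6,6)

Derivation:
(0,4): no bracket -> illegal
(0,5): no bracket -> illegal
(0,6): no bracket -> illegal
(1,3): no bracket -> illegal
(1,4): flips 1 -> legal
(1,6): no bracket -> illegal
(2,5): flips 1 -> legal
(2,6): no bracket -> illegal
(3,1): no bracket -> illegal
(3,2): flips 2 -> legal
(3,5): no bracket -> illegal
(4,1): no bracket -> illegal
(4,5): no bracket -> illegal
(4,6): no bracket -> illegal
(5,1): no bracket -> illegal
(5,3): flips 2 -> legal
(5,4): flips 1 -> legal
(5,6): no bracket -> illegal
(6,4): no bracket -> illegal
(6,5): no bracket -> illegal
(6,6): flips 3 -> legal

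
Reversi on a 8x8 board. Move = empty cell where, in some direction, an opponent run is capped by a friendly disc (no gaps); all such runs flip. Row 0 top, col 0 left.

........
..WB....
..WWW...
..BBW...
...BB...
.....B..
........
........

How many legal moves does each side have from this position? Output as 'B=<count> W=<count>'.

-- B to move --
(0,1): no bracket -> illegal
(0,2): flips 2 -> legal
(0,3): no bracket -> illegal
(1,1): flips 2 -> legal
(1,4): flips 3 -> legal
(1,5): flips 1 -> legal
(2,1): no bracket -> illegal
(2,5): flips 1 -> legal
(3,1): flips 1 -> legal
(3,5): flips 2 -> legal
(4,5): no bracket -> illegal
B mobility = 7
-- W to move --
(0,2): flips 1 -> legal
(0,3): flips 1 -> legal
(0,4): flips 1 -> legal
(1,4): flips 1 -> legal
(2,1): no bracket -> illegal
(3,1): flips 2 -> legal
(3,5): no bracket -> illegal
(4,1): flips 1 -> legal
(4,2): flips 2 -> legal
(4,5): no bracket -> illegal
(4,6): no bracket -> illegal
(5,2): flips 1 -> legal
(5,3): flips 2 -> legal
(5,4): flips 1 -> legal
(5,6): no bracket -> illegal
(6,4): no bracket -> illegal
(6,5): no bracket -> illegal
(6,6): flips 3 -> legal
W mobility = 11

Answer: B=7 W=11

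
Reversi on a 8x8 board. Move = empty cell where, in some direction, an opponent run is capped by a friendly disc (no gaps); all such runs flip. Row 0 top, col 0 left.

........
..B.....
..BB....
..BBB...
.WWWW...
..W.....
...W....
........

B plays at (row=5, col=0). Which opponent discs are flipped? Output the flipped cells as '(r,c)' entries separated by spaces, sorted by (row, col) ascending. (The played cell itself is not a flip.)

Dir NW: edge -> no flip
Dir N: first cell '.' (not opp) -> no flip
Dir NE: opp run (4,1) capped by B -> flip
Dir W: edge -> no flip
Dir E: first cell '.' (not opp) -> no flip
Dir SW: edge -> no flip
Dir S: first cell '.' (not opp) -> no flip
Dir SE: first cell '.' (not opp) -> no flip

Answer: (4,1)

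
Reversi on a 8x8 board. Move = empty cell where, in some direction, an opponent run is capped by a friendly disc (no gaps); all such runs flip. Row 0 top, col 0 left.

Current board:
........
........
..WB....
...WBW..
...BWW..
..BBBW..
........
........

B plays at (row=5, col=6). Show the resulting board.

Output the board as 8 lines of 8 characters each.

Answer: ........
........
..WB....
...WBW..
...BWB..
..BBBBB.
........
........

Derivation:
Place B at (5,6); scan 8 dirs for brackets.
Dir NW: opp run (4,5) capped by B -> flip
Dir N: first cell '.' (not opp) -> no flip
Dir NE: first cell '.' (not opp) -> no flip
Dir W: opp run (5,5) capped by B -> flip
Dir E: first cell '.' (not opp) -> no flip
Dir SW: first cell '.' (not opp) -> no flip
Dir S: first cell '.' (not opp) -> no flip
Dir SE: first cell '.' (not opp) -> no flip
All flips: (4,5) (5,5)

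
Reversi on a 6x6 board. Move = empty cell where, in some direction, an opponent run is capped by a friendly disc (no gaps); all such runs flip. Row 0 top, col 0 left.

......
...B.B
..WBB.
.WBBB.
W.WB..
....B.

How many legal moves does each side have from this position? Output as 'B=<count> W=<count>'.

Answer: B=7 W=4

Derivation:
-- B to move --
(1,1): flips 1 -> legal
(1,2): flips 1 -> legal
(2,0): no bracket -> illegal
(2,1): flips 1 -> legal
(3,0): flips 1 -> legal
(4,1): flips 1 -> legal
(5,0): no bracket -> illegal
(5,1): flips 1 -> legal
(5,2): flips 1 -> legal
(5,3): no bracket -> illegal
B mobility = 7
-- W to move --
(0,2): no bracket -> illegal
(0,3): no bracket -> illegal
(0,4): flips 1 -> legal
(0,5): no bracket -> illegal
(1,2): no bracket -> illegal
(1,4): no bracket -> illegal
(2,1): no bracket -> illegal
(2,5): flips 2 -> legal
(3,5): flips 3 -> legal
(4,1): no bracket -> illegal
(4,4): flips 2 -> legal
(4,5): no bracket -> illegal
(5,2): no bracket -> illegal
(5,3): no bracket -> illegal
(5,5): no bracket -> illegal
W mobility = 4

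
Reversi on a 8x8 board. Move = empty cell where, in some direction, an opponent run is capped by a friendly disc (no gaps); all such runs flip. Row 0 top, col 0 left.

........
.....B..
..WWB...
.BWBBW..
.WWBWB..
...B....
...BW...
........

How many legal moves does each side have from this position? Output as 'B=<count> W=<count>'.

Answer: B=14 W=14

Derivation:
-- B to move --
(1,1): flips 1 -> legal
(1,2): flips 1 -> legal
(1,3): flips 2 -> legal
(1,4): no bracket -> illegal
(2,1): flips 3 -> legal
(2,5): flips 1 -> legal
(2,6): flips 2 -> legal
(3,0): no bracket -> illegal
(3,6): flips 1 -> legal
(4,0): flips 2 -> legal
(4,6): flips 1 -> legal
(5,0): no bracket -> illegal
(5,1): flips 2 -> legal
(5,2): no bracket -> illegal
(5,4): flips 1 -> legal
(5,5): flips 1 -> legal
(6,5): flips 1 -> legal
(7,3): no bracket -> illegal
(7,4): no bracket -> illegal
(7,5): flips 1 -> legal
B mobility = 14
-- W to move --
(0,4): no bracket -> illegal
(0,5): no bracket -> illegal
(0,6): flips 3 -> legal
(1,3): flips 1 -> legal
(1,4): flips 2 -> legal
(1,6): no bracket -> illegal
(2,0): flips 1 -> legal
(2,1): flips 1 -> legal
(2,5): flips 1 -> legal
(2,6): no bracket -> illegal
(3,0): flips 1 -> legal
(3,6): no bracket -> illegal
(4,0): flips 1 -> legal
(4,6): flips 1 -> legal
(5,2): no bracket -> illegal
(5,4): flips 1 -> legal
(5,5): flips 1 -> legal
(5,6): flips 2 -> legal
(6,2): flips 2 -> legal
(7,2): no bracket -> illegal
(7,3): flips 4 -> legal
(7,4): no bracket -> illegal
W mobility = 14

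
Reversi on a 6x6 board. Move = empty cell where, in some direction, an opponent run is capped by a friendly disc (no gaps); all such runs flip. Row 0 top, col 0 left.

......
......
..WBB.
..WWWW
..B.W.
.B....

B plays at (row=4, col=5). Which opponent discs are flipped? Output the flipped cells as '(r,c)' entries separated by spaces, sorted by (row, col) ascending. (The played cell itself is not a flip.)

Answer: (3,4)

Derivation:
Dir NW: opp run (3,4) capped by B -> flip
Dir N: opp run (3,5), next='.' -> no flip
Dir NE: edge -> no flip
Dir W: opp run (4,4), next='.' -> no flip
Dir E: edge -> no flip
Dir SW: first cell '.' (not opp) -> no flip
Dir S: first cell '.' (not opp) -> no flip
Dir SE: edge -> no flip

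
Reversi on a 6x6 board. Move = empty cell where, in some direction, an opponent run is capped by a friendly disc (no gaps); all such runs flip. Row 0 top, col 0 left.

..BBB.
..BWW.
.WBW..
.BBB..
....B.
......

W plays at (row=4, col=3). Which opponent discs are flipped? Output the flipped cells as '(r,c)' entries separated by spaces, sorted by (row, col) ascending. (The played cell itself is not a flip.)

Answer: (3,2) (3,3)

Derivation:
Dir NW: opp run (3,2) capped by W -> flip
Dir N: opp run (3,3) capped by W -> flip
Dir NE: first cell '.' (not opp) -> no flip
Dir W: first cell '.' (not opp) -> no flip
Dir E: opp run (4,4), next='.' -> no flip
Dir SW: first cell '.' (not opp) -> no flip
Dir S: first cell '.' (not opp) -> no flip
Dir SE: first cell '.' (not opp) -> no flip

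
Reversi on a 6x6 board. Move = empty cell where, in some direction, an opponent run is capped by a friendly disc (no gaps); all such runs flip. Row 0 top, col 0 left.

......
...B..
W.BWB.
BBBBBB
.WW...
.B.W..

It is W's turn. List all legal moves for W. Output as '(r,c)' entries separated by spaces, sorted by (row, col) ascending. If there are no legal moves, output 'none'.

Answer: (0,3) (1,2) (1,5) (2,1) (2,5) (4,0) (4,3) (4,5)

Derivation:
(0,2): no bracket -> illegal
(0,3): flips 1 -> legal
(0,4): no bracket -> illegal
(1,1): no bracket -> illegal
(1,2): flips 2 -> legal
(1,4): no bracket -> illegal
(1,5): flips 2 -> legal
(2,1): flips 2 -> legal
(2,5): flips 1 -> legal
(4,0): flips 1 -> legal
(4,3): flips 1 -> legal
(4,4): no bracket -> illegal
(4,5): flips 1 -> legal
(5,0): no bracket -> illegal
(5,2): no bracket -> illegal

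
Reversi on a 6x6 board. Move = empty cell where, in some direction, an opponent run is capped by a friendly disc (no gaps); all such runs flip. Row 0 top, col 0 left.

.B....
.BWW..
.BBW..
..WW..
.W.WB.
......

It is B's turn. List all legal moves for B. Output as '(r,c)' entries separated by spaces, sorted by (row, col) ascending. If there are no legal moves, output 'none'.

(0,2): flips 1 -> legal
(0,3): flips 1 -> legal
(0,4): flips 1 -> legal
(1,4): flips 2 -> legal
(2,4): flips 1 -> legal
(3,0): no bracket -> illegal
(3,1): no bracket -> illegal
(3,4): flips 2 -> legal
(4,0): no bracket -> illegal
(4,2): flips 2 -> legal
(5,0): no bracket -> illegal
(5,1): no bracket -> illegal
(5,2): no bracket -> illegal
(5,3): no bracket -> illegal
(5,4): flips 2 -> legal

Answer: (0,2) (0,3) (0,4) (1,4) (2,4) (3,4) (4,2) (5,4)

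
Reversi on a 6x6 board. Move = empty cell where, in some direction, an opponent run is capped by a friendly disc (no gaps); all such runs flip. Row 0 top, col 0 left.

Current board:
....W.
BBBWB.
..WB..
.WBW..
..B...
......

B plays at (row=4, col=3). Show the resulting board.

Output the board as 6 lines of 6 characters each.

Answer: ....W.
BBBWB.
..WB..
.WBB..
..BB..
......

Derivation:
Place B at (4,3); scan 8 dirs for brackets.
Dir NW: first cell 'B' (not opp) -> no flip
Dir N: opp run (3,3) capped by B -> flip
Dir NE: first cell '.' (not opp) -> no flip
Dir W: first cell 'B' (not opp) -> no flip
Dir E: first cell '.' (not opp) -> no flip
Dir SW: first cell '.' (not opp) -> no flip
Dir S: first cell '.' (not opp) -> no flip
Dir SE: first cell '.' (not opp) -> no flip
All flips: (3,3)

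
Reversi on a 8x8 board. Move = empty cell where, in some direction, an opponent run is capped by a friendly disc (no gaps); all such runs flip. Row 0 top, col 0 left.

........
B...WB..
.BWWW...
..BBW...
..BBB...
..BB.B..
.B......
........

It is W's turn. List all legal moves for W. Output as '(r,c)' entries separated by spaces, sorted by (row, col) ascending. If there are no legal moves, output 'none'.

(0,0): no bracket -> illegal
(0,1): no bracket -> illegal
(0,4): no bracket -> illegal
(0,5): no bracket -> illegal
(0,6): flips 1 -> legal
(1,1): no bracket -> illegal
(1,2): no bracket -> illegal
(1,6): flips 1 -> legal
(2,0): flips 1 -> legal
(2,5): no bracket -> illegal
(2,6): no bracket -> illegal
(3,0): no bracket -> illegal
(3,1): flips 2 -> legal
(3,5): no bracket -> illegal
(4,1): flips 1 -> legal
(4,5): no bracket -> illegal
(4,6): no bracket -> illegal
(5,0): no bracket -> illegal
(5,1): flips 2 -> legal
(5,4): flips 1 -> legal
(5,6): no bracket -> illegal
(6,0): no bracket -> illegal
(6,2): flips 3 -> legal
(6,3): flips 3 -> legal
(6,4): no bracket -> illegal
(6,5): no bracket -> illegal
(6,6): flips 3 -> legal
(7,0): flips 3 -> legal
(7,1): no bracket -> illegal
(7,2): no bracket -> illegal

Answer: (0,6) (1,6) (2,0) (3,1) (4,1) (5,1) (5,4) (6,2) (6,3) (6,6) (7,0)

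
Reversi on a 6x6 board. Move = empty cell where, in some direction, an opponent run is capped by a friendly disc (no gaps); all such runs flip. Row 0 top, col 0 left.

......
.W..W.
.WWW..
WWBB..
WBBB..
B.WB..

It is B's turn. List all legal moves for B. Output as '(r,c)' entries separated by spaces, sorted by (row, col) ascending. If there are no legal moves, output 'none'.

Answer: (0,0) (0,1) (0,5) (1,0) (1,2) (1,3) (2,0) (5,1)

Derivation:
(0,0): flips 2 -> legal
(0,1): flips 3 -> legal
(0,2): no bracket -> illegal
(0,3): no bracket -> illegal
(0,4): no bracket -> illegal
(0,5): flips 2 -> legal
(1,0): flips 1 -> legal
(1,2): flips 1 -> legal
(1,3): flips 1 -> legal
(1,5): no bracket -> illegal
(2,0): flips 3 -> legal
(2,4): no bracket -> illegal
(2,5): no bracket -> illegal
(3,4): no bracket -> illegal
(5,1): flips 1 -> legal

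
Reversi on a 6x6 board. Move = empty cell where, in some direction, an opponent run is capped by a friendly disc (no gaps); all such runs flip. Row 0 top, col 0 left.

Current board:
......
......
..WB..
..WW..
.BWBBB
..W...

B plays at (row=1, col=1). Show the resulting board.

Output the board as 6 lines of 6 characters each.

Place B at (1,1); scan 8 dirs for brackets.
Dir NW: first cell '.' (not opp) -> no flip
Dir N: first cell '.' (not opp) -> no flip
Dir NE: first cell '.' (not opp) -> no flip
Dir W: first cell '.' (not opp) -> no flip
Dir E: first cell '.' (not opp) -> no flip
Dir SW: first cell '.' (not opp) -> no flip
Dir S: first cell '.' (not opp) -> no flip
Dir SE: opp run (2,2) (3,3) capped by B -> flip
All flips: (2,2) (3,3)

Answer: ......
.B....
..BB..
..WB..
.BWBBB
..W...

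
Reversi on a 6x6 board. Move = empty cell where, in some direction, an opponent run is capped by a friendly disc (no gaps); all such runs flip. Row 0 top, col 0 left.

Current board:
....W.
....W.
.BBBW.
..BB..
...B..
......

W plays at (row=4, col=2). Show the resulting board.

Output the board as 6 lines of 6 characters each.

Answer: ....W.
....W.
.BBBW.
..BW..
..WB..
......

Derivation:
Place W at (4,2); scan 8 dirs for brackets.
Dir NW: first cell '.' (not opp) -> no flip
Dir N: opp run (3,2) (2,2), next='.' -> no flip
Dir NE: opp run (3,3) capped by W -> flip
Dir W: first cell '.' (not opp) -> no flip
Dir E: opp run (4,3), next='.' -> no flip
Dir SW: first cell '.' (not opp) -> no flip
Dir S: first cell '.' (not opp) -> no flip
Dir SE: first cell '.' (not opp) -> no flip
All flips: (3,3)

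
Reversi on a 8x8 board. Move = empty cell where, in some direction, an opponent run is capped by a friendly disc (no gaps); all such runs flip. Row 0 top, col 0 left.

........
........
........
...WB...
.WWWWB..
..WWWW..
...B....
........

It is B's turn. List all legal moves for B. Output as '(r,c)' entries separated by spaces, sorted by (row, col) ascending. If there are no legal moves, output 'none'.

Answer: (2,3) (3,0) (3,2) (4,0) (6,1) (6,4) (6,5)

Derivation:
(2,2): no bracket -> illegal
(2,3): flips 3 -> legal
(2,4): no bracket -> illegal
(3,0): flips 2 -> legal
(3,1): no bracket -> illegal
(3,2): flips 1 -> legal
(3,5): no bracket -> illegal
(4,0): flips 4 -> legal
(4,6): no bracket -> illegal
(5,0): no bracket -> illegal
(5,1): no bracket -> illegal
(5,6): no bracket -> illegal
(6,1): flips 2 -> legal
(6,2): no bracket -> illegal
(6,4): flips 2 -> legal
(6,5): flips 1 -> legal
(6,6): no bracket -> illegal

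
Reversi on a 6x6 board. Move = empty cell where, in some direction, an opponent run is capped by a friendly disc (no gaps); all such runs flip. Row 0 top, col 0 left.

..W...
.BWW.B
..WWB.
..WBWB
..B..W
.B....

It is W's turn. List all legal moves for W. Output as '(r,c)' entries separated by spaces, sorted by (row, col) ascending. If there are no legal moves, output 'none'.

Answer: (0,0) (1,0) (1,4) (2,0) (2,5) (4,3) (4,4) (5,2)

Derivation:
(0,0): flips 1 -> legal
(0,1): no bracket -> illegal
(0,4): no bracket -> illegal
(0,5): no bracket -> illegal
(1,0): flips 1 -> legal
(1,4): flips 1 -> legal
(2,0): flips 1 -> legal
(2,1): no bracket -> illegal
(2,5): flips 2 -> legal
(3,1): no bracket -> illegal
(4,0): no bracket -> illegal
(4,1): no bracket -> illegal
(4,3): flips 1 -> legal
(4,4): flips 1 -> legal
(5,0): no bracket -> illegal
(5,2): flips 1 -> legal
(5,3): no bracket -> illegal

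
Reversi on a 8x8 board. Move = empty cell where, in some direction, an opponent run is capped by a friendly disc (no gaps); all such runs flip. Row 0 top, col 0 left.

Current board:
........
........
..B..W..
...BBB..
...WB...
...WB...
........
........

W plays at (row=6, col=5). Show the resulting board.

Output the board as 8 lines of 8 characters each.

Place W at (6,5); scan 8 dirs for brackets.
Dir NW: opp run (5,4) capped by W -> flip
Dir N: first cell '.' (not opp) -> no flip
Dir NE: first cell '.' (not opp) -> no flip
Dir W: first cell '.' (not opp) -> no flip
Dir E: first cell '.' (not opp) -> no flip
Dir SW: first cell '.' (not opp) -> no flip
Dir S: first cell '.' (not opp) -> no flip
Dir SE: first cell '.' (not opp) -> no flip
All flips: (5,4)

Answer: ........
........
..B..W..
...BBB..
...WB...
...WW...
.....W..
........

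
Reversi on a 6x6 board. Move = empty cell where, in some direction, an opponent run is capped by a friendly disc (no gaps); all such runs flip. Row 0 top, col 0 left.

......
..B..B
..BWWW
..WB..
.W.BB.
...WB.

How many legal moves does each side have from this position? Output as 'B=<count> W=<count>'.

-- B to move --
(1,3): flips 1 -> legal
(1,4): no bracket -> illegal
(2,1): flips 1 -> legal
(3,0): no bracket -> illegal
(3,1): flips 1 -> legal
(3,4): flips 1 -> legal
(3,5): flips 1 -> legal
(4,0): no bracket -> illegal
(4,2): flips 1 -> legal
(5,0): no bracket -> illegal
(5,1): no bracket -> illegal
(5,2): flips 1 -> legal
B mobility = 7
-- W to move --
(0,1): flips 1 -> legal
(0,2): flips 2 -> legal
(0,3): no bracket -> illegal
(0,4): no bracket -> illegal
(0,5): flips 1 -> legal
(1,1): no bracket -> illegal
(1,3): no bracket -> illegal
(1,4): no bracket -> illegal
(2,1): flips 1 -> legal
(3,1): no bracket -> illegal
(3,4): flips 1 -> legal
(3,5): flips 1 -> legal
(4,2): flips 1 -> legal
(4,5): no bracket -> illegal
(5,2): no bracket -> illegal
(5,5): flips 1 -> legal
W mobility = 8

Answer: B=7 W=8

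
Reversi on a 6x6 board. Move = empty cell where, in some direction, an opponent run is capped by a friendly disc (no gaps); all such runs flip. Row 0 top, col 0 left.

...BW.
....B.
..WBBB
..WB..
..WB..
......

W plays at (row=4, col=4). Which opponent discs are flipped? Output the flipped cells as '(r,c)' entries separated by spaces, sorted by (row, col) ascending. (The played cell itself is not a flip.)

Answer: (3,3) (4,3)

Derivation:
Dir NW: opp run (3,3) capped by W -> flip
Dir N: first cell '.' (not opp) -> no flip
Dir NE: first cell '.' (not opp) -> no flip
Dir W: opp run (4,3) capped by W -> flip
Dir E: first cell '.' (not opp) -> no flip
Dir SW: first cell '.' (not opp) -> no flip
Dir S: first cell '.' (not opp) -> no flip
Dir SE: first cell '.' (not opp) -> no flip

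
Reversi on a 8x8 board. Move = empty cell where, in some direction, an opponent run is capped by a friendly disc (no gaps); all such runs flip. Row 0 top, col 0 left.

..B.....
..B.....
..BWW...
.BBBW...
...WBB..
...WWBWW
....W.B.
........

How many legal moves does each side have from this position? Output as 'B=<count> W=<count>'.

-- B to move --
(1,3): flips 1 -> legal
(1,4): flips 3 -> legal
(1,5): flips 1 -> legal
(2,5): flips 2 -> legal
(3,5): flips 1 -> legal
(4,2): flips 1 -> legal
(4,6): flips 1 -> legal
(4,7): no bracket -> illegal
(5,2): flips 2 -> legal
(6,2): flips 1 -> legal
(6,3): flips 3 -> legal
(6,5): flips 2 -> legal
(6,7): flips 1 -> legal
(7,3): flips 1 -> legal
(7,4): flips 2 -> legal
(7,5): no bracket -> illegal
B mobility = 14
-- W to move --
(0,1): flips 1 -> legal
(0,3): no bracket -> illegal
(1,1): no bracket -> illegal
(1,3): no bracket -> illegal
(2,0): no bracket -> illegal
(2,1): flips 2 -> legal
(3,0): flips 3 -> legal
(3,5): flips 1 -> legal
(3,6): flips 1 -> legal
(4,0): no bracket -> illegal
(4,1): flips 1 -> legal
(4,2): flips 1 -> legal
(4,6): flips 3 -> legal
(6,5): no bracket -> illegal
(6,7): no bracket -> illegal
(7,5): flips 1 -> legal
(7,6): flips 1 -> legal
(7,7): no bracket -> illegal
W mobility = 10

Answer: B=14 W=10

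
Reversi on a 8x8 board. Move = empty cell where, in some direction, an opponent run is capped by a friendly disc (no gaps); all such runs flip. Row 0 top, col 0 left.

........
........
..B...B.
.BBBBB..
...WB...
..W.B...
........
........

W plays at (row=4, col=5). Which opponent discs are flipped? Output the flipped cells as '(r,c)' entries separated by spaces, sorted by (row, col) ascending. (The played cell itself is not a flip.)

Dir NW: opp run (3,4), next='.' -> no flip
Dir N: opp run (3,5), next='.' -> no flip
Dir NE: first cell '.' (not opp) -> no flip
Dir W: opp run (4,4) capped by W -> flip
Dir E: first cell '.' (not opp) -> no flip
Dir SW: opp run (5,4), next='.' -> no flip
Dir S: first cell '.' (not opp) -> no flip
Dir SE: first cell '.' (not opp) -> no flip

Answer: (4,4)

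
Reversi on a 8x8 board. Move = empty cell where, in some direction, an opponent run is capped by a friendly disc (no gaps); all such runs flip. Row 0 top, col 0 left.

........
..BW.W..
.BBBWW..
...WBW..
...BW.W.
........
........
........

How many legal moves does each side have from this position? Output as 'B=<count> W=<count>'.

Answer: B=10 W=6

Derivation:
-- B to move --
(0,2): no bracket -> illegal
(0,3): flips 1 -> legal
(0,4): flips 1 -> legal
(0,5): no bracket -> illegal
(0,6): no bracket -> illegal
(1,4): flips 2 -> legal
(1,6): flips 1 -> legal
(2,6): flips 2 -> legal
(3,2): flips 1 -> legal
(3,6): flips 1 -> legal
(3,7): no bracket -> illegal
(4,2): no bracket -> illegal
(4,5): flips 1 -> legal
(4,7): no bracket -> illegal
(5,3): no bracket -> illegal
(5,4): flips 1 -> legal
(5,5): flips 2 -> legal
(5,6): no bracket -> illegal
(5,7): no bracket -> illegal
B mobility = 10
-- W to move --
(0,1): no bracket -> illegal
(0,2): no bracket -> illegal
(0,3): no bracket -> illegal
(1,0): no bracket -> illegal
(1,1): flips 2 -> legal
(1,4): no bracket -> illegal
(2,0): flips 3 -> legal
(3,0): no bracket -> illegal
(3,1): flips 1 -> legal
(3,2): no bracket -> illegal
(4,2): flips 1 -> legal
(4,5): no bracket -> illegal
(5,2): flips 2 -> legal
(5,3): flips 1 -> legal
(5,4): no bracket -> illegal
W mobility = 6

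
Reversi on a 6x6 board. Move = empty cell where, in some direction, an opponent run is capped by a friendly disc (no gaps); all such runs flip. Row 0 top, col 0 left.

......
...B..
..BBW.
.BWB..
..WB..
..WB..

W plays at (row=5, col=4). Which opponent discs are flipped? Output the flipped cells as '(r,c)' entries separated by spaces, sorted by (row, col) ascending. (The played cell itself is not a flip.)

Answer: (4,3) (5,3)

Derivation:
Dir NW: opp run (4,3) capped by W -> flip
Dir N: first cell '.' (not opp) -> no flip
Dir NE: first cell '.' (not opp) -> no flip
Dir W: opp run (5,3) capped by W -> flip
Dir E: first cell '.' (not opp) -> no flip
Dir SW: edge -> no flip
Dir S: edge -> no flip
Dir SE: edge -> no flip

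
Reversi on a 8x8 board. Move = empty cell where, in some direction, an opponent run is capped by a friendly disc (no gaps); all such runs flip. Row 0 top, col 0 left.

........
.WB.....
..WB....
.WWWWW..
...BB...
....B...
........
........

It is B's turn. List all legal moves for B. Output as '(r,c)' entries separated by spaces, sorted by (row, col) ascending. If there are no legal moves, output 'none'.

(0,0): flips 3 -> legal
(0,1): no bracket -> illegal
(0,2): no bracket -> illegal
(1,0): flips 1 -> legal
(1,3): no bracket -> illegal
(2,0): no bracket -> illegal
(2,1): flips 2 -> legal
(2,4): flips 1 -> legal
(2,5): flips 1 -> legal
(2,6): flips 1 -> legal
(3,0): no bracket -> illegal
(3,6): no bracket -> illegal
(4,0): no bracket -> illegal
(4,1): flips 1 -> legal
(4,2): flips 2 -> legal
(4,5): flips 1 -> legal
(4,6): no bracket -> illegal

Answer: (0,0) (1,0) (2,1) (2,4) (2,5) (2,6) (4,1) (4,2) (4,5)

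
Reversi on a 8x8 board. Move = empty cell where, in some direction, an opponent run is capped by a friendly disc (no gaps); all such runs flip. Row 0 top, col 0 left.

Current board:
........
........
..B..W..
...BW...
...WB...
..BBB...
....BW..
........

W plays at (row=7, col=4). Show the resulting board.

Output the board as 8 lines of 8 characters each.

Answer: ........
........
..B..W..
...BW...
...WW...
..BBW...
....WW..
....W...

Derivation:
Place W at (7,4); scan 8 dirs for brackets.
Dir NW: first cell '.' (not opp) -> no flip
Dir N: opp run (6,4) (5,4) (4,4) capped by W -> flip
Dir NE: first cell 'W' (not opp) -> no flip
Dir W: first cell '.' (not opp) -> no flip
Dir E: first cell '.' (not opp) -> no flip
Dir SW: edge -> no flip
Dir S: edge -> no flip
Dir SE: edge -> no flip
All flips: (4,4) (5,4) (6,4)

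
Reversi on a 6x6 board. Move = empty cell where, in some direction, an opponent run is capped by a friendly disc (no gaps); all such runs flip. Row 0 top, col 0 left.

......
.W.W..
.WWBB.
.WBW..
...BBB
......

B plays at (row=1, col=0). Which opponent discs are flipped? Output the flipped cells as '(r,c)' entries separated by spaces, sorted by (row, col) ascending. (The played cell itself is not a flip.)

Dir NW: edge -> no flip
Dir N: first cell '.' (not opp) -> no flip
Dir NE: first cell '.' (not opp) -> no flip
Dir W: edge -> no flip
Dir E: opp run (1,1), next='.' -> no flip
Dir SW: edge -> no flip
Dir S: first cell '.' (not opp) -> no flip
Dir SE: opp run (2,1) capped by B -> flip

Answer: (2,1)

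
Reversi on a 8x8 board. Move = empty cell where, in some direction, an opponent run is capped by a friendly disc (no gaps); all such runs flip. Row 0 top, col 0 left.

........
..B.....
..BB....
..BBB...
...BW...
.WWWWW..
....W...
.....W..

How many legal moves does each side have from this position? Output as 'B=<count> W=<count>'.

Answer: B=6 W=6

Derivation:
-- B to move --
(3,5): no bracket -> illegal
(4,0): no bracket -> illegal
(4,1): no bracket -> illegal
(4,2): no bracket -> illegal
(4,5): flips 1 -> legal
(4,6): no bracket -> illegal
(5,0): no bracket -> illegal
(5,6): no bracket -> illegal
(6,0): no bracket -> illegal
(6,1): flips 1 -> legal
(6,2): no bracket -> illegal
(6,3): flips 1 -> legal
(6,5): flips 1 -> legal
(6,6): flips 2 -> legal
(7,3): no bracket -> illegal
(7,4): flips 3 -> legal
(7,6): no bracket -> illegal
B mobility = 6
-- W to move --
(0,1): no bracket -> illegal
(0,2): no bracket -> illegal
(0,3): no bracket -> illegal
(1,1): flips 2 -> legal
(1,3): flips 3 -> legal
(1,4): no bracket -> illegal
(2,1): flips 2 -> legal
(2,4): flips 1 -> legal
(2,5): flips 2 -> legal
(3,1): no bracket -> illegal
(3,5): no bracket -> illegal
(4,1): no bracket -> illegal
(4,2): flips 1 -> legal
(4,5): no bracket -> illegal
W mobility = 6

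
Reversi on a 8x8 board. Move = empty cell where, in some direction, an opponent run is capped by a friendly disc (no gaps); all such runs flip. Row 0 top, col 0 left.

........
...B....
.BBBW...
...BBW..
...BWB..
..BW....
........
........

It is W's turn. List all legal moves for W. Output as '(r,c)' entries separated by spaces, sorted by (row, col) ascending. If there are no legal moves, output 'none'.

Answer: (0,2) (0,3) (1,1) (2,0) (3,2) (4,2) (4,6) (5,1) (5,5)

Derivation:
(0,2): flips 1 -> legal
(0,3): flips 4 -> legal
(0,4): no bracket -> illegal
(1,0): no bracket -> illegal
(1,1): flips 2 -> legal
(1,2): no bracket -> illegal
(1,4): no bracket -> illegal
(2,0): flips 3 -> legal
(2,5): no bracket -> illegal
(3,0): no bracket -> illegal
(3,1): no bracket -> illegal
(3,2): flips 2 -> legal
(3,6): no bracket -> illegal
(4,1): no bracket -> illegal
(4,2): flips 2 -> legal
(4,6): flips 1 -> legal
(5,1): flips 1 -> legal
(5,4): no bracket -> illegal
(5,5): flips 1 -> legal
(5,6): no bracket -> illegal
(6,1): no bracket -> illegal
(6,2): no bracket -> illegal
(6,3): no bracket -> illegal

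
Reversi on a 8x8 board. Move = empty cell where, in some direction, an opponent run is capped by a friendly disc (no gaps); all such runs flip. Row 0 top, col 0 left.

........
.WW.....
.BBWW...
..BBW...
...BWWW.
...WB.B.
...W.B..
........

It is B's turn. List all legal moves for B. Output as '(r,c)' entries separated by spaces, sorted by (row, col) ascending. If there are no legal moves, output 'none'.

Answer: (0,0) (0,1) (0,2) (0,3) (1,3) (1,4) (1,5) (2,5) (3,5) (3,6) (4,7) (5,2) (5,5) (7,2) (7,3)

Derivation:
(0,0): flips 1 -> legal
(0,1): flips 5 -> legal
(0,2): flips 1 -> legal
(0,3): flips 1 -> legal
(1,0): no bracket -> illegal
(1,3): flips 1 -> legal
(1,4): flips 4 -> legal
(1,5): flips 1 -> legal
(2,0): no bracket -> illegal
(2,5): flips 3 -> legal
(3,5): flips 1 -> legal
(3,6): flips 2 -> legal
(3,7): no bracket -> illegal
(4,2): no bracket -> illegal
(4,7): flips 3 -> legal
(5,2): flips 1 -> legal
(5,5): flips 1 -> legal
(5,7): no bracket -> illegal
(6,2): no bracket -> illegal
(6,4): no bracket -> illegal
(7,2): flips 1 -> legal
(7,3): flips 2 -> legal
(7,4): no bracket -> illegal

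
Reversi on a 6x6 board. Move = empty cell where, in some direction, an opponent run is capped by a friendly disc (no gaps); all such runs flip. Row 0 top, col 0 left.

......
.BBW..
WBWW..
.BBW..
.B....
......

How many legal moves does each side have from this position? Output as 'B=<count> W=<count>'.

Answer: B=5 W=8

Derivation:
-- B to move --
(0,2): no bracket -> illegal
(0,3): no bracket -> illegal
(0,4): flips 2 -> legal
(1,0): no bracket -> illegal
(1,4): flips 2 -> legal
(2,4): flips 2 -> legal
(3,0): no bracket -> illegal
(3,4): flips 2 -> legal
(4,2): no bracket -> illegal
(4,3): no bracket -> illegal
(4,4): flips 2 -> legal
B mobility = 5
-- W to move --
(0,0): flips 1 -> legal
(0,1): flips 1 -> legal
(0,2): flips 2 -> legal
(0,3): no bracket -> illegal
(1,0): flips 2 -> legal
(3,0): flips 2 -> legal
(4,0): flips 1 -> legal
(4,2): flips 2 -> legal
(4,3): no bracket -> illegal
(5,0): flips 2 -> legal
(5,1): no bracket -> illegal
(5,2): no bracket -> illegal
W mobility = 8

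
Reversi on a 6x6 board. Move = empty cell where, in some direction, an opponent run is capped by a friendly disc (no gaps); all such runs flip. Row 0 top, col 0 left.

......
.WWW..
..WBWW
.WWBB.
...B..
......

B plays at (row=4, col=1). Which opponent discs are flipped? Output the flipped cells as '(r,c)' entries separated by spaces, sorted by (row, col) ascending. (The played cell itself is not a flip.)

Answer: (3,2)

Derivation:
Dir NW: first cell '.' (not opp) -> no flip
Dir N: opp run (3,1), next='.' -> no flip
Dir NE: opp run (3,2) capped by B -> flip
Dir W: first cell '.' (not opp) -> no flip
Dir E: first cell '.' (not opp) -> no flip
Dir SW: first cell '.' (not opp) -> no flip
Dir S: first cell '.' (not opp) -> no flip
Dir SE: first cell '.' (not opp) -> no flip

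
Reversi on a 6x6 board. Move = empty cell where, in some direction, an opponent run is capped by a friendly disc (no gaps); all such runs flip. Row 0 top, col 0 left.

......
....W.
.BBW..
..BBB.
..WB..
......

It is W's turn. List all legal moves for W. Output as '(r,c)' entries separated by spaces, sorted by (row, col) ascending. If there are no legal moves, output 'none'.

(1,0): no bracket -> illegal
(1,1): no bracket -> illegal
(1,2): flips 2 -> legal
(1,3): no bracket -> illegal
(2,0): flips 2 -> legal
(2,4): flips 1 -> legal
(2,5): no bracket -> illegal
(3,0): no bracket -> illegal
(3,1): no bracket -> illegal
(3,5): no bracket -> illegal
(4,1): flips 1 -> legal
(4,4): flips 1 -> legal
(4,5): flips 1 -> legal
(5,2): no bracket -> illegal
(5,3): flips 2 -> legal
(5,4): no bracket -> illegal

Answer: (1,2) (2,0) (2,4) (4,1) (4,4) (4,5) (5,3)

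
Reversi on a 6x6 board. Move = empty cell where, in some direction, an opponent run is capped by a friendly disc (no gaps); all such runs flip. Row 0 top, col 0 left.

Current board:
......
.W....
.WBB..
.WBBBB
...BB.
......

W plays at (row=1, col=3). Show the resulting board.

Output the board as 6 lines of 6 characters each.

Answer: ......
.W.W..
.WWB..
.WBBBB
...BB.
......

Derivation:
Place W at (1,3); scan 8 dirs for brackets.
Dir NW: first cell '.' (not opp) -> no flip
Dir N: first cell '.' (not opp) -> no flip
Dir NE: first cell '.' (not opp) -> no flip
Dir W: first cell '.' (not opp) -> no flip
Dir E: first cell '.' (not opp) -> no flip
Dir SW: opp run (2,2) capped by W -> flip
Dir S: opp run (2,3) (3,3) (4,3), next='.' -> no flip
Dir SE: first cell '.' (not opp) -> no flip
All flips: (2,2)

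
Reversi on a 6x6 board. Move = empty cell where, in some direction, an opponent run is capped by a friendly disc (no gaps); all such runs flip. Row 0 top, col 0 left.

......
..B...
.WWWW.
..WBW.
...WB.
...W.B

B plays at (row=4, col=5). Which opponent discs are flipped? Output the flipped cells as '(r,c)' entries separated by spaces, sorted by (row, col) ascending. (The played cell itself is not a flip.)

Dir NW: opp run (3,4) (2,3) capped by B -> flip
Dir N: first cell '.' (not opp) -> no flip
Dir NE: edge -> no flip
Dir W: first cell 'B' (not opp) -> no flip
Dir E: edge -> no flip
Dir SW: first cell '.' (not opp) -> no flip
Dir S: first cell 'B' (not opp) -> no flip
Dir SE: edge -> no flip

Answer: (2,3) (3,4)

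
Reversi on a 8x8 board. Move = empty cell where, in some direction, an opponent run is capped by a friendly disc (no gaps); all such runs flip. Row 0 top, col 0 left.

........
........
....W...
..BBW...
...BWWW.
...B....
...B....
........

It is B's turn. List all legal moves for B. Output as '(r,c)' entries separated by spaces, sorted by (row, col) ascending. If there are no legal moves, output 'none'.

(1,3): no bracket -> illegal
(1,4): no bracket -> illegal
(1,5): flips 1 -> legal
(2,3): no bracket -> illegal
(2,5): flips 1 -> legal
(3,5): flips 2 -> legal
(3,6): no bracket -> illegal
(3,7): no bracket -> illegal
(4,7): flips 3 -> legal
(5,4): no bracket -> illegal
(5,5): flips 1 -> legal
(5,6): no bracket -> illegal
(5,7): no bracket -> illegal

Answer: (1,5) (2,5) (3,5) (4,7) (5,5)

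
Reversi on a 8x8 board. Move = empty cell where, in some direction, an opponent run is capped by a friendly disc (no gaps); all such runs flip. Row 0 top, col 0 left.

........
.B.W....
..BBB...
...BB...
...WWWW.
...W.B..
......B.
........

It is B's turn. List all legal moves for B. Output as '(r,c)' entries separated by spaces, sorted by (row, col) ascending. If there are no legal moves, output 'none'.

(0,2): flips 1 -> legal
(0,3): flips 1 -> legal
(0,4): flips 1 -> legal
(1,2): no bracket -> illegal
(1,4): no bracket -> illegal
(3,2): no bracket -> illegal
(3,5): flips 1 -> legal
(3,6): no bracket -> illegal
(3,7): flips 1 -> legal
(4,2): no bracket -> illegal
(4,7): no bracket -> illegal
(5,2): flips 1 -> legal
(5,4): flips 1 -> legal
(5,6): flips 1 -> legal
(5,7): no bracket -> illegal
(6,2): no bracket -> illegal
(6,3): flips 2 -> legal
(6,4): no bracket -> illegal

Answer: (0,2) (0,3) (0,4) (3,5) (3,7) (5,2) (5,4) (5,6) (6,3)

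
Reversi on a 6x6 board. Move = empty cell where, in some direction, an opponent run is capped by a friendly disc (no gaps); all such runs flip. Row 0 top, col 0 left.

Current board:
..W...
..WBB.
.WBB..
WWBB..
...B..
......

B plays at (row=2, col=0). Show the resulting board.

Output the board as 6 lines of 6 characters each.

Answer: ..W...
..WBB.
BBBB..
WWBB..
...B..
......

Derivation:
Place B at (2,0); scan 8 dirs for brackets.
Dir NW: edge -> no flip
Dir N: first cell '.' (not opp) -> no flip
Dir NE: first cell '.' (not opp) -> no flip
Dir W: edge -> no flip
Dir E: opp run (2,1) capped by B -> flip
Dir SW: edge -> no flip
Dir S: opp run (3,0), next='.' -> no flip
Dir SE: opp run (3,1), next='.' -> no flip
All flips: (2,1)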